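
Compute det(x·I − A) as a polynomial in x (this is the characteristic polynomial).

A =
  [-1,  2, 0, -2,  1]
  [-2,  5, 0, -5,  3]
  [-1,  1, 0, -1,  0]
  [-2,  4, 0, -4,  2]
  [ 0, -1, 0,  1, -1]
x^5 + x^4

Expanding det(x·I − A) (e.g. by cofactor expansion or by noting that A is similar to its Jordan form J, which has the same characteristic polynomial as A) gives
  χ_A(x) = x^5 + x^4
which factors as x^4*(x + 1). The eigenvalues (with algebraic multiplicities) are λ = -1 with multiplicity 1, λ = 0 with multiplicity 4.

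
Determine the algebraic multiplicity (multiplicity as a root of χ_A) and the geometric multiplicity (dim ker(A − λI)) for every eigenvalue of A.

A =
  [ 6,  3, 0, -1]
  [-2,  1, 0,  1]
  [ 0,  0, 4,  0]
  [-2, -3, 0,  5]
λ = 4: alg = 4, geom = 3

Step 1 — factor the characteristic polynomial to read off the algebraic multiplicities:
  χ_A(x) = (x - 4)^4

Step 2 — compute geometric multiplicities via the rank-nullity identity g(λ) = n − rank(A − λI):
  rank(A − (4)·I) = 1, so dim ker(A − (4)·I) = n − 1 = 3

Summary:
  λ = 4: algebraic multiplicity = 4, geometric multiplicity = 3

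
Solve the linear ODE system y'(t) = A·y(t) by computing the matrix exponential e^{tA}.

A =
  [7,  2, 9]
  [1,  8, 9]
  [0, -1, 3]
e^{tA} =
  [3*t^2*exp(6*t)/2 + t*exp(6*t) + exp(6*t), -3*t^2*exp(6*t)/2 + 2*t*exp(6*t), 9*t*exp(6*t)]
  [3*t^2*exp(6*t)/2 + t*exp(6*t), -3*t^2*exp(6*t)/2 + 2*t*exp(6*t) + exp(6*t), 9*t*exp(6*t)]
  [-t^2*exp(6*t)/2, t^2*exp(6*t)/2 - t*exp(6*t), -3*t*exp(6*t) + exp(6*t)]

Strategy: write A = P · J · P⁻¹ where J is a Jordan canonical form, so e^{tA} = P · e^{tJ} · P⁻¹, and e^{tJ} can be computed block-by-block.

A has Jordan form
J =
  [6, 1, 0]
  [0, 6, 1]
  [0, 0, 6]
(up to reordering of blocks).

Per-block formulas:
  For a 3×3 Jordan block J_3(6): exp(t · J_3(6)) = e^(6t)·(I + t·N + (t^2/2)·N^2), where N is the 3×3 nilpotent shift.

After assembling e^{tJ} and conjugating by P, we get:

e^{tA} =
  [3*t^2*exp(6*t)/2 + t*exp(6*t) + exp(6*t), -3*t^2*exp(6*t)/2 + 2*t*exp(6*t), 9*t*exp(6*t)]
  [3*t^2*exp(6*t)/2 + t*exp(6*t), -3*t^2*exp(6*t)/2 + 2*t*exp(6*t) + exp(6*t), 9*t*exp(6*t)]
  [-t^2*exp(6*t)/2, t^2*exp(6*t)/2 - t*exp(6*t), -3*t*exp(6*t) + exp(6*t)]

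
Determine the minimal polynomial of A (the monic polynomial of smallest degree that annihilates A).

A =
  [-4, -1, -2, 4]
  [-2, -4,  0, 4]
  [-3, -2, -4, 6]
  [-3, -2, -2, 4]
x^3 + 6*x^2 + 12*x + 8

The characteristic polynomial is χ_A(x) = (x + 2)^4, so the eigenvalues are known. The minimal polynomial is
  m_A(x) = Π_λ (x − λ)^{k_λ}
where k_λ is the size of the *largest* Jordan block for λ (equivalently, the smallest k with (A − λI)^k v = 0 for every generalised eigenvector v of λ).

  λ = -2: largest Jordan block has size 3, contributing (x + 2)^3

So m_A(x) = (x + 2)^3 = x^3 + 6*x^2 + 12*x + 8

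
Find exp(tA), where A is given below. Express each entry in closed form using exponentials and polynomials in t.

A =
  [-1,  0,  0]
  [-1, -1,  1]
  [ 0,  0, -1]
e^{tA} =
  [exp(-t), 0, 0]
  [-t*exp(-t), exp(-t), t*exp(-t)]
  [0, 0, exp(-t)]

Strategy: write A = P · J · P⁻¹ where J is a Jordan canonical form, so e^{tA} = P · e^{tJ} · P⁻¹, and e^{tJ} can be computed block-by-block.

A has Jordan form
J =
  [-1,  1,  0]
  [ 0, -1,  0]
  [ 0,  0, -1]
(up to reordering of blocks).

Per-block formulas:
  For a 2×2 Jordan block J_2(-1): exp(t · J_2(-1)) = e^(-1t)·(I + t·N), where N is the 2×2 nilpotent shift.
  For a 1×1 block at λ = -1: exp(t · [-1]) = [e^(-1t)].

After assembling e^{tJ} and conjugating by P, we get:

e^{tA} =
  [exp(-t), 0, 0]
  [-t*exp(-t), exp(-t), t*exp(-t)]
  [0, 0, exp(-t)]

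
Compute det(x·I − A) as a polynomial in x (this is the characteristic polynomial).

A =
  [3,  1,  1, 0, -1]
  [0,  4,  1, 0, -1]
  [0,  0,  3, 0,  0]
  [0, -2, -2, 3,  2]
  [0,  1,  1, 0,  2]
x^5 - 15*x^4 + 90*x^3 - 270*x^2 + 405*x - 243

Expanding det(x·I − A) (e.g. by cofactor expansion or by noting that A is similar to its Jordan form J, which has the same characteristic polynomial as A) gives
  χ_A(x) = x^5 - 15*x^4 + 90*x^3 - 270*x^2 + 405*x - 243
which factors as (x - 3)^5. The eigenvalues (with algebraic multiplicities) are λ = 3 with multiplicity 5.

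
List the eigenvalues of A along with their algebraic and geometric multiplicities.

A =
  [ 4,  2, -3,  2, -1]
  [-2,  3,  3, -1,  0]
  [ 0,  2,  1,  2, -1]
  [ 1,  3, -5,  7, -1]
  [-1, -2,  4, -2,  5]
λ = 4: alg = 5, geom = 2

Step 1 — factor the characteristic polynomial to read off the algebraic multiplicities:
  χ_A(x) = (x - 4)^5

Step 2 — compute geometric multiplicities via the rank-nullity identity g(λ) = n − rank(A − λI):
  rank(A − (4)·I) = 3, so dim ker(A − (4)·I) = n − 3 = 2

Summary:
  λ = 4: algebraic multiplicity = 5, geometric multiplicity = 2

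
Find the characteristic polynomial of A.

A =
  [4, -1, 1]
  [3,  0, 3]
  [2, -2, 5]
x^3 - 9*x^2 + 27*x - 27

Expanding det(x·I − A) (e.g. by cofactor expansion or by noting that A is similar to its Jordan form J, which has the same characteristic polynomial as A) gives
  χ_A(x) = x^3 - 9*x^2 + 27*x - 27
which factors as (x - 3)^3. The eigenvalues (with algebraic multiplicities) are λ = 3 with multiplicity 3.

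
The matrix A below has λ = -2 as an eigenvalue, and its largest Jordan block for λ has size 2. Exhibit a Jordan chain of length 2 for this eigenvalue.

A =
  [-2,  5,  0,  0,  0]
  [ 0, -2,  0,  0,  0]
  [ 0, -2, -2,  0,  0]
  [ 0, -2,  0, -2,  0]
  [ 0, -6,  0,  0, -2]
A Jordan chain for λ = -2 of length 2:
v_1 = (5, 0, -2, -2, -6)ᵀ
v_2 = (0, 1, 0, 0, 0)ᵀ

Let N = A − (-2)·I. We want v_2 with N^2 v_2 = 0 but N^1 v_2 ≠ 0; then v_{j-1} := N · v_j for j = 2, …, 2.

Pick v_2 = (0, 1, 0, 0, 0)ᵀ.
Then v_1 = N · v_2 = (5, 0, -2, -2, -6)ᵀ.

Sanity check: (A − (-2)·I) v_1 = (0, 0, 0, 0, 0)ᵀ = 0. ✓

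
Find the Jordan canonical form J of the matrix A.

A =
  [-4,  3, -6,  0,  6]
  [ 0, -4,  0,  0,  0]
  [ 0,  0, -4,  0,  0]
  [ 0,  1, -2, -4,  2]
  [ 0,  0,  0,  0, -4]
J_2(-4) ⊕ J_1(-4) ⊕ J_1(-4) ⊕ J_1(-4)

The characteristic polynomial is
  det(x·I − A) = x^5 + 20*x^4 + 160*x^3 + 640*x^2 + 1280*x + 1024 = (x + 4)^5

Eigenvalues and multiplicities (the geometric multiplicity of λ is n − rank(A − λI), which equals the number of Jordan blocks for λ):
  λ = -4: algebraic multiplicity = 5, geometric multiplicity = 4

Determining the block sizes for each eigenvalue:
  λ = -4: 4 blocks summing to 5 forces exactly one block of size 2 and the rest size 1 → block sizes [2, 1, 1, 1]

Assembling the blocks gives a Jordan form
J =
  [-4,  1,  0,  0,  0]
  [ 0, -4,  0,  0,  0]
  [ 0,  0, -4,  0,  0]
  [ 0,  0,  0, -4,  0]
  [ 0,  0,  0,  0, -4]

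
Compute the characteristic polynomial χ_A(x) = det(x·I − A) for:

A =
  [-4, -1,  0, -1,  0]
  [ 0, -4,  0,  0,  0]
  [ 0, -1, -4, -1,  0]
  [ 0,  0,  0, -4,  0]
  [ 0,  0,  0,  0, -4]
x^5 + 20*x^4 + 160*x^3 + 640*x^2 + 1280*x + 1024

Expanding det(x·I − A) (e.g. by cofactor expansion or by noting that A is similar to its Jordan form J, which has the same characteristic polynomial as A) gives
  χ_A(x) = x^5 + 20*x^4 + 160*x^3 + 640*x^2 + 1280*x + 1024
which factors as (x + 4)^5. The eigenvalues (with algebraic multiplicities) are λ = -4 with multiplicity 5.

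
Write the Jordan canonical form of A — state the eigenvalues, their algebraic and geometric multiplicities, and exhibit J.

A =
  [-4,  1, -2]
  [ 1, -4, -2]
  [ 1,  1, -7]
J_2(-5) ⊕ J_1(-5)

The characteristic polynomial is
  det(x·I − A) = x^3 + 15*x^2 + 75*x + 125 = (x + 5)^3

Eigenvalues and multiplicities (the geometric multiplicity of λ is n − rank(A − λI), which equals the number of Jordan blocks for λ):
  λ = -5: algebraic multiplicity = 3, geometric multiplicity = 2

Determining the block sizes for each eigenvalue:
  λ = -5: 2 blocks summing to 3 forces exactly one block of size 2 and the rest size 1 → block sizes [2, 1]

Assembling the blocks gives a Jordan form
J =
  [-5,  1,  0]
  [ 0, -5,  0]
  [ 0,  0, -5]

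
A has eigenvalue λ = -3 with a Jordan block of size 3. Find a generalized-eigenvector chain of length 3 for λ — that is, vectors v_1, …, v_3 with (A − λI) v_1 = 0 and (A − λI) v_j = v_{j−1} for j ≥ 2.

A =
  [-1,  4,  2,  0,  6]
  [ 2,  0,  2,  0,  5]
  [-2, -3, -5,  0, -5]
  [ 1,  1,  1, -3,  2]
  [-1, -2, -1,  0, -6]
A Jordan chain for λ = -3 of length 3:
v_1 = (2, 1, -1, 0, -1)ᵀ
v_2 = (2, 2, -2, 1, -1)ᵀ
v_3 = (1, 0, 0, 0, 0)ᵀ

Let N = A − (-3)·I. We want v_3 with N^3 v_3 = 0 but N^2 v_3 ≠ 0; then v_{j-1} := N · v_j for j = 3, …, 2.

Pick v_3 = (1, 0, 0, 0, 0)ᵀ.
Then v_2 = N · v_3 = (2, 2, -2, 1, -1)ᵀ.
Then v_1 = N · v_2 = (2, 1, -1, 0, -1)ᵀ.

Sanity check: (A − (-3)·I) v_1 = (0, 0, 0, 0, 0)ᵀ = 0. ✓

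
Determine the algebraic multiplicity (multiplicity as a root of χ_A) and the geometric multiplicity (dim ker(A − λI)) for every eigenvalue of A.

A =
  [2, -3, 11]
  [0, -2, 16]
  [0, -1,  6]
λ = 2: alg = 3, geom = 1

Step 1 — factor the characteristic polynomial to read off the algebraic multiplicities:
  χ_A(x) = (x - 2)^3

Step 2 — compute geometric multiplicities via the rank-nullity identity g(λ) = n − rank(A − λI):
  rank(A − (2)·I) = 2, so dim ker(A − (2)·I) = n − 2 = 1

Summary:
  λ = 2: algebraic multiplicity = 3, geometric multiplicity = 1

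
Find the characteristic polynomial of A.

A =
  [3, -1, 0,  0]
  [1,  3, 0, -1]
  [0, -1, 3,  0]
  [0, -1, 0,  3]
x^4 - 12*x^3 + 54*x^2 - 108*x + 81

Expanding det(x·I − A) (e.g. by cofactor expansion or by noting that A is similar to its Jordan form J, which has the same characteristic polynomial as A) gives
  χ_A(x) = x^4 - 12*x^3 + 54*x^2 - 108*x + 81
which factors as (x - 3)^4. The eigenvalues (with algebraic multiplicities) are λ = 3 with multiplicity 4.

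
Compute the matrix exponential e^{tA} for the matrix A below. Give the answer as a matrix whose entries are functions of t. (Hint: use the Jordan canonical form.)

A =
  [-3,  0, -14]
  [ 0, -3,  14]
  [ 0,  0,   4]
e^{tA} =
  [exp(-3*t), 0, -2*exp(4*t) + 2*exp(-3*t)]
  [0, exp(-3*t), 2*exp(4*t) - 2*exp(-3*t)]
  [0, 0, exp(4*t)]

Strategy: write A = P · J · P⁻¹ where J is a Jordan canonical form, so e^{tA} = P · e^{tJ} · P⁻¹, and e^{tJ} can be computed block-by-block.

A has Jordan form
J =
  [-3,  0, 0]
  [ 0, -3, 0]
  [ 0,  0, 4]
(up to reordering of blocks).

Per-block formulas:
  For a 1×1 block at λ = -3: exp(t · [-3]) = [e^(-3t)].
  For a 1×1 block at λ = 4: exp(t · [4]) = [e^(4t)].

After assembling e^{tJ} and conjugating by P, we get:

e^{tA} =
  [exp(-3*t), 0, -2*exp(4*t) + 2*exp(-3*t)]
  [0, exp(-3*t), 2*exp(4*t) - 2*exp(-3*t)]
  [0, 0, exp(4*t)]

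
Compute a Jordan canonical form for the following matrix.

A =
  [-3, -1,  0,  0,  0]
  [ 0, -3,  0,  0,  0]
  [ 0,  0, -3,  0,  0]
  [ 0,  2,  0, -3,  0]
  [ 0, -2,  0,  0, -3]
J_2(-3) ⊕ J_1(-3) ⊕ J_1(-3) ⊕ J_1(-3)

The characteristic polynomial is
  det(x·I − A) = x^5 + 15*x^4 + 90*x^3 + 270*x^2 + 405*x + 243 = (x + 3)^5

Eigenvalues and multiplicities (the geometric multiplicity of λ is n − rank(A − λI), which equals the number of Jordan blocks for λ):
  λ = -3: algebraic multiplicity = 5, geometric multiplicity = 4

Determining the block sizes for each eigenvalue:
  λ = -3: 4 blocks summing to 5 forces exactly one block of size 2 and the rest size 1 → block sizes [2, 1, 1, 1]

Assembling the blocks gives a Jordan form
J =
  [-3,  1,  0,  0,  0]
  [ 0, -3,  0,  0,  0]
  [ 0,  0, -3,  0,  0]
  [ 0,  0,  0, -3,  0]
  [ 0,  0,  0,  0, -3]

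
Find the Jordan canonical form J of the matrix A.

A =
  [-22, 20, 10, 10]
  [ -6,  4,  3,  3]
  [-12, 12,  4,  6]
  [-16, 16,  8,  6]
J_2(-2) ⊕ J_1(-2) ⊕ J_1(-2)

The characteristic polynomial is
  det(x·I − A) = x^4 + 8*x^3 + 24*x^2 + 32*x + 16 = (x + 2)^4

Eigenvalues and multiplicities (the geometric multiplicity of λ is n − rank(A − λI), which equals the number of Jordan blocks for λ):
  λ = -2: algebraic multiplicity = 4, geometric multiplicity = 3

Determining the block sizes for each eigenvalue:
  λ = -2: 3 blocks summing to 4 forces exactly one block of size 2 and the rest size 1 → block sizes [2, 1, 1]

Assembling the blocks gives a Jordan form
J =
  [-2,  1,  0,  0]
  [ 0, -2,  0,  0]
  [ 0,  0, -2,  0]
  [ 0,  0,  0, -2]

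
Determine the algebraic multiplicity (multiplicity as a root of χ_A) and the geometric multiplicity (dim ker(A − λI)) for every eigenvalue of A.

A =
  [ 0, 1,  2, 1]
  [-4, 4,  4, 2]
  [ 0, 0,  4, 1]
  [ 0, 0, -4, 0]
λ = 2: alg = 4, geom = 2

Step 1 — factor the characteristic polynomial to read off the algebraic multiplicities:
  χ_A(x) = (x - 2)^4

Step 2 — compute geometric multiplicities via the rank-nullity identity g(λ) = n − rank(A − λI):
  rank(A − (2)·I) = 2, so dim ker(A − (2)·I) = n − 2 = 2

Summary:
  λ = 2: algebraic multiplicity = 4, geometric multiplicity = 2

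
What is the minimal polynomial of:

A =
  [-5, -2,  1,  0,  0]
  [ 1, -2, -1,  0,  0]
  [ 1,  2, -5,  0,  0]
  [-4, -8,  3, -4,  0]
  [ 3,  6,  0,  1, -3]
x^4 + 15*x^3 + 84*x^2 + 208*x + 192

The characteristic polynomial is χ_A(x) = (x + 3)*(x + 4)^4, so the eigenvalues are known. The minimal polynomial is
  m_A(x) = Π_λ (x − λ)^{k_λ}
where k_λ is the size of the *largest* Jordan block for λ (equivalently, the smallest k with (A − λI)^k v = 0 for every generalised eigenvector v of λ).

  λ = -4: largest Jordan block has size 3, contributing (x + 4)^3
  λ = -3: largest Jordan block has size 1, contributing (x + 3)

So m_A(x) = (x + 3)*(x + 4)^3 = x^4 + 15*x^3 + 84*x^2 + 208*x + 192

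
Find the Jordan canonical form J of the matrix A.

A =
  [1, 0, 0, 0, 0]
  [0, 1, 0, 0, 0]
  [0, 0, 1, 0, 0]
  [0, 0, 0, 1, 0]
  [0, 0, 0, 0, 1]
J_1(1) ⊕ J_1(1) ⊕ J_1(1) ⊕ J_1(1) ⊕ J_1(1)

The characteristic polynomial is
  det(x·I − A) = x^5 - 5*x^4 + 10*x^3 - 10*x^2 + 5*x - 1 = (x - 1)^5

Eigenvalues and multiplicities (the geometric multiplicity of λ is n − rank(A − λI), which equals the number of Jordan blocks for λ):
  λ = 1: algebraic multiplicity = 5, geometric multiplicity = 5

Determining the block sizes for each eigenvalue:
  λ = 1: gm = am = 5, so every block has size 1 → block sizes [1, 1, 1, 1, 1]

Assembling the blocks gives a Jordan form
J =
  [1, 0, 0, 0, 0]
  [0, 1, 0, 0, 0]
  [0, 0, 1, 0, 0]
  [0, 0, 0, 1, 0]
  [0, 0, 0, 0, 1]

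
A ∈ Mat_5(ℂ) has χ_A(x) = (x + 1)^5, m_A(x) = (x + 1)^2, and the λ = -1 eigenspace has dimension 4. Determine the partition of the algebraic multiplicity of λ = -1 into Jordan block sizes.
Block sizes for λ = -1: [2, 1, 1, 1]

Step 1 — from the characteristic polynomial, algebraic multiplicity of λ = -1 is 5. From dim ker(A − (-1)·I) = 4, there are exactly 4 Jordan blocks for λ = -1.
Step 2 — from the minimal polynomial, the factor (x + 1)^2 tells us the largest block for λ = -1 has size 2.
Step 3 — with total size 5, 4 blocks, and largest block 2, the block sizes (in nonincreasing order) are [2, 1, 1, 1].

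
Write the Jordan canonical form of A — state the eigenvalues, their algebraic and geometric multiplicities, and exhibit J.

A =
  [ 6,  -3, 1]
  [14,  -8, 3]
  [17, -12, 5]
J_3(1)

The characteristic polynomial is
  det(x·I − A) = x^3 - 3*x^2 + 3*x - 1 = (x - 1)^3

Eigenvalues and multiplicities (the geometric multiplicity of λ is n − rank(A − λI), which equals the number of Jordan blocks for λ):
  λ = 1: algebraic multiplicity = 3, geometric multiplicity = 1

Determining the block sizes for each eigenvalue:
  λ = 1: one block (gm = 1), so the single block has size am = 3 → block sizes [3]

Assembling the blocks gives a Jordan form
J =
  [1, 1, 0]
  [0, 1, 1]
  [0, 0, 1]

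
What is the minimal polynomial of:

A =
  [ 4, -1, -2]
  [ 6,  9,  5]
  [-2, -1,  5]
x^3 - 18*x^2 + 108*x - 216

The characteristic polynomial is χ_A(x) = (x - 6)^3, so the eigenvalues are known. The minimal polynomial is
  m_A(x) = Π_λ (x − λ)^{k_λ}
where k_λ is the size of the *largest* Jordan block for λ (equivalently, the smallest k with (A − λI)^k v = 0 for every generalised eigenvector v of λ).

  λ = 6: largest Jordan block has size 3, contributing (x − 6)^3

So m_A(x) = (x - 6)^3 = x^3 - 18*x^2 + 108*x - 216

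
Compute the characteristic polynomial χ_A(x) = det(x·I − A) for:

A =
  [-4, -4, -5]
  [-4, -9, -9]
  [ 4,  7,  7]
x^3 + 6*x^2 + 12*x + 8

Expanding det(x·I − A) (e.g. by cofactor expansion or by noting that A is similar to its Jordan form J, which has the same characteristic polynomial as A) gives
  χ_A(x) = x^3 + 6*x^2 + 12*x + 8
which factors as (x + 2)^3. The eigenvalues (with algebraic multiplicities) are λ = -2 with multiplicity 3.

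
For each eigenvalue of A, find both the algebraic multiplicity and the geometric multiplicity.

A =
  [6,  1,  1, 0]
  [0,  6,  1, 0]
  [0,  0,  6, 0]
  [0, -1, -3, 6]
λ = 6: alg = 4, geom = 2

Step 1 — factor the characteristic polynomial to read off the algebraic multiplicities:
  χ_A(x) = (x - 6)^4

Step 2 — compute geometric multiplicities via the rank-nullity identity g(λ) = n − rank(A − λI):
  rank(A − (6)·I) = 2, so dim ker(A − (6)·I) = n − 2 = 2

Summary:
  λ = 6: algebraic multiplicity = 4, geometric multiplicity = 2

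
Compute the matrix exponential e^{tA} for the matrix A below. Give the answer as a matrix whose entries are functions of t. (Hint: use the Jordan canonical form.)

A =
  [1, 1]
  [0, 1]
e^{tA} =
  [exp(t), t*exp(t)]
  [0, exp(t)]

Strategy: write A = P · J · P⁻¹ where J is a Jordan canonical form, so e^{tA} = P · e^{tJ} · P⁻¹, and e^{tJ} can be computed block-by-block.

A has Jordan form
J =
  [1, 1]
  [0, 1]
(up to reordering of blocks).

Per-block formulas:
  For a 2×2 Jordan block J_2(1): exp(t · J_2(1)) = e^(1t)·(I + t·N), where N is the 2×2 nilpotent shift.

After assembling e^{tJ} and conjugating by P, we get:

e^{tA} =
  [exp(t), t*exp(t)]
  [0, exp(t)]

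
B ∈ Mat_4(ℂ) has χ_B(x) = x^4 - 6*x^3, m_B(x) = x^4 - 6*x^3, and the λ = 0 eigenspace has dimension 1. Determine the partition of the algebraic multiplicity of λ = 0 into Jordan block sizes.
Block sizes for λ = 0: [3]

Step 1 — from the characteristic polynomial, algebraic multiplicity of λ = 0 is 3. From dim ker(B − (0)·I) = 1, there are exactly 1 Jordan blocks for λ = 0.
Step 2 — from the minimal polynomial, the factor (x − 0)^3 tells us the largest block for λ = 0 has size 3.
Step 3 — with total size 3, 1 blocks, and largest block 3, the block sizes (in nonincreasing order) are [3].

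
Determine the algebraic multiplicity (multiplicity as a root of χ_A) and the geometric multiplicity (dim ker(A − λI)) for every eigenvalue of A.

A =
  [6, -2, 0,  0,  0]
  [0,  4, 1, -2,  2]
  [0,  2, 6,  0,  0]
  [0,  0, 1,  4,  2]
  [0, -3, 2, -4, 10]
λ = 6: alg = 5, geom = 3

Step 1 — factor the characteristic polynomial to read off the algebraic multiplicities:
  χ_A(x) = (x - 6)^5

Step 2 — compute geometric multiplicities via the rank-nullity identity g(λ) = n − rank(A − λI):
  rank(A − (6)·I) = 2, so dim ker(A − (6)·I) = n − 2 = 3

Summary:
  λ = 6: algebraic multiplicity = 5, geometric multiplicity = 3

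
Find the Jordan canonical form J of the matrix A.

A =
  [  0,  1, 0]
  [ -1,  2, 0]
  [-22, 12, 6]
J_2(1) ⊕ J_1(6)

The characteristic polynomial is
  det(x·I − A) = x^3 - 8*x^2 + 13*x - 6 = (x - 6)*(x - 1)^2

Eigenvalues and multiplicities (the geometric multiplicity of λ is n − rank(A − λI), which equals the number of Jordan blocks for λ):
  λ = 1: algebraic multiplicity = 2, geometric multiplicity = 1
  λ = 6: algebraic multiplicity = 1, geometric multiplicity = 1

Determining the block sizes for each eigenvalue:
  λ = 1: one block (gm = 1), so the single block has size am = 2 → block sizes [2]
  λ = 6: one block (gm = 1), so the single block has size am = 1 → block sizes [1]

Assembling the blocks gives a Jordan form
J =
  [1, 1, 0]
  [0, 1, 0]
  [0, 0, 6]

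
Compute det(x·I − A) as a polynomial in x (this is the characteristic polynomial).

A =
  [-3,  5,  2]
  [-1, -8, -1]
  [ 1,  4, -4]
x^3 + 15*x^2 + 75*x + 125

Expanding det(x·I − A) (e.g. by cofactor expansion or by noting that A is similar to its Jordan form J, which has the same characteristic polynomial as A) gives
  χ_A(x) = x^3 + 15*x^2 + 75*x + 125
which factors as (x + 5)^3. The eigenvalues (with algebraic multiplicities) are λ = -5 with multiplicity 3.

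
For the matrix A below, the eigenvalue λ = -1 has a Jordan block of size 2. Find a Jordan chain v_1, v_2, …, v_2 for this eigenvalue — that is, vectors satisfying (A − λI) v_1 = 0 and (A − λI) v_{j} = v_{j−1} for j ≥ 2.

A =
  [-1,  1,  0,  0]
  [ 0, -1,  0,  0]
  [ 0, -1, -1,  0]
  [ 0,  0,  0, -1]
A Jordan chain for λ = -1 of length 2:
v_1 = (1, 0, -1, 0)ᵀ
v_2 = (0, 1, 0, 0)ᵀ

Let N = A − (-1)·I. We want v_2 with N^2 v_2 = 0 but N^1 v_2 ≠ 0; then v_{j-1} := N · v_j for j = 2, …, 2.

Pick v_2 = (0, 1, 0, 0)ᵀ.
Then v_1 = N · v_2 = (1, 0, -1, 0)ᵀ.

Sanity check: (A − (-1)·I) v_1 = (0, 0, 0, 0)ᵀ = 0. ✓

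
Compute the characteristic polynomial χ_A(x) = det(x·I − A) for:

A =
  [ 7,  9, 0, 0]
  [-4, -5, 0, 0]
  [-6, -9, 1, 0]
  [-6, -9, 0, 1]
x^4 - 4*x^3 + 6*x^2 - 4*x + 1

Expanding det(x·I − A) (e.g. by cofactor expansion or by noting that A is similar to its Jordan form J, which has the same characteristic polynomial as A) gives
  χ_A(x) = x^4 - 4*x^3 + 6*x^2 - 4*x + 1
which factors as (x - 1)^4. The eigenvalues (with algebraic multiplicities) are λ = 1 with multiplicity 4.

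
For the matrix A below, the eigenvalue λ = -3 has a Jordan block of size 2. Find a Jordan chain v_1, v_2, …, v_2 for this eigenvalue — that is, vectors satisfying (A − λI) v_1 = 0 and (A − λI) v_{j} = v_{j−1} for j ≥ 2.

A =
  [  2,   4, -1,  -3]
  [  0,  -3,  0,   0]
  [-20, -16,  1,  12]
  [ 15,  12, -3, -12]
A Jordan chain for λ = -3 of length 2:
v_1 = (5, 0, -20, 15)ᵀ
v_2 = (1, 0, 0, 0)ᵀ

Let N = A − (-3)·I. We want v_2 with N^2 v_2 = 0 but N^1 v_2 ≠ 0; then v_{j-1} := N · v_j for j = 2, …, 2.

Pick v_2 = (1, 0, 0, 0)ᵀ.
Then v_1 = N · v_2 = (5, 0, -20, 15)ᵀ.

Sanity check: (A − (-3)·I) v_1 = (0, 0, 0, 0)ᵀ = 0. ✓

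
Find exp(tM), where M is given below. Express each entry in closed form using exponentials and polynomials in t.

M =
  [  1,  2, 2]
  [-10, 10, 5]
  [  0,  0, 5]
e^{tM} =
  [-4*exp(6*t) + 5*exp(5*t), 2*exp(6*t) - 2*exp(5*t), 2*exp(6*t) - 2*exp(5*t)]
  [-10*exp(6*t) + 10*exp(5*t), 5*exp(6*t) - 4*exp(5*t), 5*exp(6*t) - 5*exp(5*t)]
  [0, 0, exp(5*t)]

Strategy: write M = P · J · P⁻¹ where J is a Jordan canonical form, so e^{tM} = P · e^{tJ} · P⁻¹, and e^{tJ} can be computed block-by-block.

M has Jordan form
J =
  [5, 0, 0]
  [0, 5, 0]
  [0, 0, 6]
(up to reordering of blocks).

Per-block formulas:
  For a 1×1 block at λ = 5: exp(t · [5]) = [e^(5t)].
  For a 1×1 block at λ = 6: exp(t · [6]) = [e^(6t)].

After assembling e^{tJ} and conjugating by P, we get:

e^{tM} =
  [-4*exp(6*t) + 5*exp(5*t), 2*exp(6*t) - 2*exp(5*t), 2*exp(6*t) - 2*exp(5*t)]
  [-10*exp(6*t) + 10*exp(5*t), 5*exp(6*t) - 4*exp(5*t), 5*exp(6*t) - 5*exp(5*t)]
  [0, 0, exp(5*t)]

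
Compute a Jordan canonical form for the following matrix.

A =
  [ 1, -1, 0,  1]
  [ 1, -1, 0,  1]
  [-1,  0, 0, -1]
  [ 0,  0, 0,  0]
J_3(0) ⊕ J_1(0)

The characteristic polynomial is
  det(x·I − A) = x^4

Eigenvalues and multiplicities (the geometric multiplicity of λ is n − rank(A − λI), which equals the number of Jordan blocks for λ):
  λ = 0: algebraic multiplicity = 4, geometric multiplicity = 2

Determining the block sizes for each eigenvalue:
  λ = 0: with am = 4 and gm = 2, the partition is not yet determined (e.g. several partitions of 4 into 2 parts exist). Let N = A − (0)·I. Computing rank(N^1) = 2, rank(N^2) = 1, rank(N^3) = 0; the number of blocks of size ≥ j is rank(N^{j−1}) − rank(N^j), giving [2, 1, 1]. So we have 1 block(s) of size 3, 1 block(s) of size 1 → block sizes [3, 1]

Assembling the blocks gives a Jordan form
J =
  [0, 1, 0, 0]
  [0, 0, 1, 0]
  [0, 0, 0, 0]
  [0, 0, 0, 0]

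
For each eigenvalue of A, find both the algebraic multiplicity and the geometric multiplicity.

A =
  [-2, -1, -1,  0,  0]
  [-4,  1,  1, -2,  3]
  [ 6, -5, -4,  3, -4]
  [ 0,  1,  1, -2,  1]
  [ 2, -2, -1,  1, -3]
λ = -2: alg = 5, geom = 2

Step 1 — factor the characteristic polynomial to read off the algebraic multiplicities:
  χ_A(x) = (x + 2)^5

Step 2 — compute geometric multiplicities via the rank-nullity identity g(λ) = n − rank(A − λI):
  rank(A − (-2)·I) = 3, so dim ker(A − (-2)·I) = n − 3 = 2

Summary:
  λ = -2: algebraic multiplicity = 5, geometric multiplicity = 2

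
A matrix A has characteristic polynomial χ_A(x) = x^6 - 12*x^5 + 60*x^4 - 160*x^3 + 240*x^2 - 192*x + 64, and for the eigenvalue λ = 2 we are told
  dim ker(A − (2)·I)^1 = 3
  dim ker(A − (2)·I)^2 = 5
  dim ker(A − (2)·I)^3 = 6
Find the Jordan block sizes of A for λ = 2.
Block sizes for λ = 2: [3, 2, 1]

From the dimensions of kernels of powers, the number of Jordan blocks of size at least j is d_j − d_{j−1} where d_j = dim ker(N^j) (with d_0 = 0). Computing the differences gives [3, 2, 1].
The number of blocks of size exactly k is (#blocks of size ≥ k) − (#blocks of size ≥ k + 1), so the partition is: 1 block(s) of size 1, 1 block(s) of size 2, 1 block(s) of size 3.
In nonincreasing order the block sizes are [3, 2, 1].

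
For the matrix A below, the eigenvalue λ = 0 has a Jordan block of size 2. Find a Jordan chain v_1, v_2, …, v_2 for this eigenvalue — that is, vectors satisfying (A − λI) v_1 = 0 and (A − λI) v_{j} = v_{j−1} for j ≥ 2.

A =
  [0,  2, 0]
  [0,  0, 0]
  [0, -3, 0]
A Jordan chain for λ = 0 of length 2:
v_1 = (2, 0, -3)ᵀ
v_2 = (0, 1, 0)ᵀ

Let N = A − (0)·I. We want v_2 with N^2 v_2 = 0 but N^1 v_2 ≠ 0; then v_{j-1} := N · v_j for j = 2, …, 2.

Pick v_2 = (0, 1, 0)ᵀ.
Then v_1 = N · v_2 = (2, 0, -3)ᵀ.

Sanity check: (A − (0)·I) v_1 = (0, 0, 0)ᵀ = 0. ✓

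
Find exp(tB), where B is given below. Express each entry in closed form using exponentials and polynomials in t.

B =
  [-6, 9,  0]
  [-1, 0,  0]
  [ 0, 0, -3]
e^{tB} =
  [-3*t*exp(-3*t) + exp(-3*t), 9*t*exp(-3*t), 0]
  [-t*exp(-3*t), 3*t*exp(-3*t) + exp(-3*t), 0]
  [0, 0, exp(-3*t)]

Strategy: write B = P · J · P⁻¹ where J is a Jordan canonical form, so e^{tB} = P · e^{tJ} · P⁻¹, and e^{tJ} can be computed block-by-block.

B has Jordan form
J =
  [-3,  1,  0]
  [ 0, -3,  0]
  [ 0,  0, -3]
(up to reordering of blocks).

Per-block formulas:
  For a 1×1 block at λ = -3: exp(t · [-3]) = [e^(-3t)].
  For a 2×2 Jordan block J_2(-3): exp(t · J_2(-3)) = e^(-3t)·(I + t·N), where N is the 2×2 nilpotent shift.

After assembling e^{tJ} and conjugating by P, we get:

e^{tB} =
  [-3*t*exp(-3*t) + exp(-3*t), 9*t*exp(-3*t), 0]
  [-t*exp(-3*t), 3*t*exp(-3*t) + exp(-3*t), 0]
  [0, 0, exp(-3*t)]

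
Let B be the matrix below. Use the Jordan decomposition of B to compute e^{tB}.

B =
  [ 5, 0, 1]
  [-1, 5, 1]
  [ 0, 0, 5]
e^{tB} =
  [exp(5*t), 0, t*exp(5*t)]
  [-t*exp(5*t), exp(5*t), -t^2*exp(5*t)/2 + t*exp(5*t)]
  [0, 0, exp(5*t)]

Strategy: write B = P · J · P⁻¹ where J is a Jordan canonical form, so e^{tB} = P · e^{tJ} · P⁻¹, and e^{tJ} can be computed block-by-block.

B has Jordan form
J =
  [5, 1, 0]
  [0, 5, 1]
  [0, 0, 5]
(up to reordering of blocks).

Per-block formulas:
  For a 3×3 Jordan block J_3(5): exp(t · J_3(5)) = e^(5t)·(I + t·N + (t^2/2)·N^2), where N is the 3×3 nilpotent shift.

After assembling e^{tJ} and conjugating by P, we get:

e^{tB} =
  [exp(5*t), 0, t*exp(5*t)]
  [-t*exp(5*t), exp(5*t), -t^2*exp(5*t)/2 + t*exp(5*t)]
  [0, 0, exp(5*t)]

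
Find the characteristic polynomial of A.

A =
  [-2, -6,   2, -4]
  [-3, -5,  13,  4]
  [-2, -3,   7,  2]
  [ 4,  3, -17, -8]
x^4 + 8*x^3 + 24*x^2 + 32*x + 16

Expanding det(x·I − A) (e.g. by cofactor expansion or by noting that A is similar to its Jordan form J, which has the same characteristic polynomial as A) gives
  χ_A(x) = x^4 + 8*x^3 + 24*x^2 + 32*x + 16
which factors as (x + 2)^4. The eigenvalues (with algebraic multiplicities) are λ = -2 with multiplicity 4.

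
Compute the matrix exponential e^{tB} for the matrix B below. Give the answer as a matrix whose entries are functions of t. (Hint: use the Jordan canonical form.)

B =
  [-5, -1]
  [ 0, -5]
e^{tB} =
  [exp(-5*t), -t*exp(-5*t)]
  [0, exp(-5*t)]

Strategy: write B = P · J · P⁻¹ where J is a Jordan canonical form, so e^{tB} = P · e^{tJ} · P⁻¹, and e^{tJ} can be computed block-by-block.

B has Jordan form
J =
  [-5,  1]
  [ 0, -5]
(up to reordering of blocks).

Per-block formulas:
  For a 2×2 Jordan block J_2(-5): exp(t · J_2(-5)) = e^(-5t)·(I + t·N), where N is the 2×2 nilpotent shift.

After assembling e^{tJ} and conjugating by P, we get:

e^{tB} =
  [exp(-5*t), -t*exp(-5*t)]
  [0, exp(-5*t)]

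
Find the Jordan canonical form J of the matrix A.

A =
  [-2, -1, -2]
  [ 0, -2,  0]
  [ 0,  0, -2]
J_2(-2) ⊕ J_1(-2)

The characteristic polynomial is
  det(x·I − A) = x^3 + 6*x^2 + 12*x + 8 = (x + 2)^3

Eigenvalues and multiplicities (the geometric multiplicity of λ is n − rank(A − λI), which equals the number of Jordan blocks for λ):
  λ = -2: algebraic multiplicity = 3, geometric multiplicity = 2

Determining the block sizes for each eigenvalue:
  λ = -2: 2 blocks summing to 3 forces exactly one block of size 2 and the rest size 1 → block sizes [2, 1]

Assembling the blocks gives a Jordan form
J =
  [-2,  1,  0]
  [ 0, -2,  0]
  [ 0,  0, -2]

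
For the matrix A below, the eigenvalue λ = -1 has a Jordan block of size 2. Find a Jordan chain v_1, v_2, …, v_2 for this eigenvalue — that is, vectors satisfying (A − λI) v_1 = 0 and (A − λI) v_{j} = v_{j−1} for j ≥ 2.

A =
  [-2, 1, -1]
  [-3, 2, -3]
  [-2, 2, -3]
A Jordan chain for λ = -1 of length 2:
v_1 = (-1, -3, -2)ᵀ
v_2 = (1, 0, 0)ᵀ

Let N = A − (-1)·I. We want v_2 with N^2 v_2 = 0 but N^1 v_2 ≠ 0; then v_{j-1} := N · v_j for j = 2, …, 2.

Pick v_2 = (1, 0, 0)ᵀ.
Then v_1 = N · v_2 = (-1, -3, -2)ᵀ.

Sanity check: (A − (-1)·I) v_1 = (0, 0, 0)ᵀ = 0. ✓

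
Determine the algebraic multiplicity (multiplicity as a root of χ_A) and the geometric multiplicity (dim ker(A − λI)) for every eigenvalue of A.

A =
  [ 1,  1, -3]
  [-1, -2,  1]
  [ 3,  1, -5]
λ = -2: alg = 3, geom = 1

Step 1 — factor the characteristic polynomial to read off the algebraic multiplicities:
  χ_A(x) = (x + 2)^3

Step 2 — compute geometric multiplicities via the rank-nullity identity g(λ) = n − rank(A − λI):
  rank(A − (-2)·I) = 2, so dim ker(A − (-2)·I) = n − 2 = 1

Summary:
  λ = -2: algebraic multiplicity = 3, geometric multiplicity = 1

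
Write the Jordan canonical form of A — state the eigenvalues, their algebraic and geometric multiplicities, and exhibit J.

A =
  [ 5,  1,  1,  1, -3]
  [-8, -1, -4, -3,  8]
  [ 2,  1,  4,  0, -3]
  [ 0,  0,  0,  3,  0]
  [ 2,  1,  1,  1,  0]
J_2(1) ⊕ J_2(3) ⊕ J_1(3)

The characteristic polynomial is
  det(x·I − A) = x^5 - 11*x^4 + 46*x^3 - 90*x^2 + 81*x - 27 = (x - 3)^3*(x - 1)^2

Eigenvalues and multiplicities (the geometric multiplicity of λ is n − rank(A − λI), which equals the number of Jordan blocks for λ):
  λ = 1: algebraic multiplicity = 2, geometric multiplicity = 1
  λ = 3: algebraic multiplicity = 3, geometric multiplicity = 2

Determining the block sizes for each eigenvalue:
  λ = 1: one block (gm = 1), so the single block has size am = 2 → block sizes [2]
  λ = 3: 2 blocks summing to 3 forces exactly one block of size 2 and the rest size 1 → block sizes [2, 1]

Assembling the blocks gives a Jordan form
J =
  [1, 1, 0, 0, 0]
  [0, 1, 0, 0, 0]
  [0, 0, 3, 1, 0]
  [0, 0, 0, 3, 0]
  [0, 0, 0, 0, 3]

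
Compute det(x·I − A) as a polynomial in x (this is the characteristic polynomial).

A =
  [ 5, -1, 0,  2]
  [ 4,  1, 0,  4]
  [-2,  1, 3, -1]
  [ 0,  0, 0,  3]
x^4 - 12*x^3 + 54*x^2 - 108*x + 81

Expanding det(x·I − A) (e.g. by cofactor expansion or by noting that A is similar to its Jordan form J, which has the same characteristic polynomial as A) gives
  χ_A(x) = x^4 - 12*x^3 + 54*x^2 - 108*x + 81
which factors as (x - 3)^4. The eigenvalues (with algebraic multiplicities) are λ = 3 with multiplicity 4.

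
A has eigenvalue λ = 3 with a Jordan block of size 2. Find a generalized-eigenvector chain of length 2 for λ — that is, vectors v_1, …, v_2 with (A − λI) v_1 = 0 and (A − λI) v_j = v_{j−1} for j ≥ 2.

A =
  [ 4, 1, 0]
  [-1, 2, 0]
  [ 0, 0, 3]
A Jordan chain for λ = 3 of length 2:
v_1 = (1, -1, 0)ᵀ
v_2 = (1, 0, 0)ᵀ

Let N = A − (3)·I. We want v_2 with N^2 v_2 = 0 but N^1 v_2 ≠ 0; then v_{j-1} := N · v_j for j = 2, …, 2.

Pick v_2 = (1, 0, 0)ᵀ.
Then v_1 = N · v_2 = (1, -1, 0)ᵀ.

Sanity check: (A − (3)·I) v_1 = (0, 0, 0)ᵀ = 0. ✓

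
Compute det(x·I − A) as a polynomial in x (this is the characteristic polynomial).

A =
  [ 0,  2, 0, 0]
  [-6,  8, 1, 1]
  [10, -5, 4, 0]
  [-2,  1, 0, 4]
x^4 - 16*x^3 + 96*x^2 - 256*x + 256

Expanding det(x·I − A) (e.g. by cofactor expansion or by noting that A is similar to its Jordan form J, which has the same characteristic polynomial as A) gives
  χ_A(x) = x^4 - 16*x^3 + 96*x^2 - 256*x + 256
which factors as (x - 4)^4. The eigenvalues (with algebraic multiplicities) are λ = 4 with multiplicity 4.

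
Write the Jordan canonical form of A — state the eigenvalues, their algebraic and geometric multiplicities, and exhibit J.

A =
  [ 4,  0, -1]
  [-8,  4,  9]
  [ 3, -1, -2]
J_3(2)

The characteristic polynomial is
  det(x·I − A) = x^3 - 6*x^2 + 12*x - 8 = (x - 2)^3

Eigenvalues and multiplicities (the geometric multiplicity of λ is n − rank(A − λI), which equals the number of Jordan blocks for λ):
  λ = 2: algebraic multiplicity = 3, geometric multiplicity = 1

Determining the block sizes for each eigenvalue:
  λ = 2: one block (gm = 1), so the single block has size am = 3 → block sizes [3]

Assembling the blocks gives a Jordan form
J =
  [2, 1, 0]
  [0, 2, 1]
  [0, 0, 2]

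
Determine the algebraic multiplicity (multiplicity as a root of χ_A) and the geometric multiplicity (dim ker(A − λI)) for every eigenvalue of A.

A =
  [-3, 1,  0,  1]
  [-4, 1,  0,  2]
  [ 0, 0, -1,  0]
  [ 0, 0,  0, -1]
λ = -1: alg = 4, geom = 3

Step 1 — factor the characteristic polynomial to read off the algebraic multiplicities:
  χ_A(x) = (x + 1)^4

Step 2 — compute geometric multiplicities via the rank-nullity identity g(λ) = n − rank(A − λI):
  rank(A − (-1)·I) = 1, so dim ker(A − (-1)·I) = n − 1 = 3

Summary:
  λ = -1: algebraic multiplicity = 4, geometric multiplicity = 3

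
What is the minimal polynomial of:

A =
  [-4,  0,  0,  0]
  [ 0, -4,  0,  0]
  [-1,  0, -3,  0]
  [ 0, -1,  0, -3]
x^2 + 7*x + 12

The characteristic polynomial is χ_A(x) = (x + 3)^2*(x + 4)^2, so the eigenvalues are known. The minimal polynomial is
  m_A(x) = Π_λ (x − λ)^{k_λ}
where k_λ is the size of the *largest* Jordan block for λ (equivalently, the smallest k with (A − λI)^k v = 0 for every generalised eigenvector v of λ).

  λ = -4: largest Jordan block has size 1, contributing (x + 4)
  λ = -3: largest Jordan block has size 1, contributing (x + 3)

So m_A(x) = (x + 3)*(x + 4) = x^2 + 7*x + 12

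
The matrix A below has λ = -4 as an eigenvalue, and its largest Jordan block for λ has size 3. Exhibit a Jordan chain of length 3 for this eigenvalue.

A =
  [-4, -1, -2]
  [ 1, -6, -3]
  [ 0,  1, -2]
A Jordan chain for λ = -4 of length 3:
v_1 = (-1, -2, 1)ᵀ
v_2 = (0, 1, 0)ᵀ
v_3 = (1, 0, 0)ᵀ

Let N = A − (-4)·I. We want v_3 with N^3 v_3 = 0 but N^2 v_3 ≠ 0; then v_{j-1} := N · v_j for j = 3, …, 2.

Pick v_3 = (1, 0, 0)ᵀ.
Then v_2 = N · v_3 = (0, 1, 0)ᵀ.
Then v_1 = N · v_2 = (-1, -2, 1)ᵀ.

Sanity check: (A − (-4)·I) v_1 = (0, 0, 0)ᵀ = 0. ✓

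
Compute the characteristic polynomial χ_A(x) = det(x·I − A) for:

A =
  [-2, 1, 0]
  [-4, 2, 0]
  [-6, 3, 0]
x^3

Expanding det(x·I − A) (e.g. by cofactor expansion or by noting that A is similar to its Jordan form J, which has the same characteristic polynomial as A) gives
  χ_A(x) = x^3
which factors as x^3. The eigenvalues (with algebraic multiplicities) are λ = 0 with multiplicity 3.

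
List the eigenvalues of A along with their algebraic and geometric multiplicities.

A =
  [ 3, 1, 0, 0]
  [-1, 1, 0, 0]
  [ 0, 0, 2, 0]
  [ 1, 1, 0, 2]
λ = 2: alg = 4, geom = 3

Step 1 — factor the characteristic polynomial to read off the algebraic multiplicities:
  χ_A(x) = (x - 2)^4

Step 2 — compute geometric multiplicities via the rank-nullity identity g(λ) = n − rank(A − λI):
  rank(A − (2)·I) = 1, so dim ker(A − (2)·I) = n − 1 = 3

Summary:
  λ = 2: algebraic multiplicity = 4, geometric multiplicity = 3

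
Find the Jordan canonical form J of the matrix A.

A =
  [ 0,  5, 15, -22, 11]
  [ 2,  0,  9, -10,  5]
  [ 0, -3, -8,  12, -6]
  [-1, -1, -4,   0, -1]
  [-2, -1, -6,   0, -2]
J_3(-2) ⊕ J_2(-2)

The characteristic polynomial is
  det(x·I − A) = x^5 + 10*x^4 + 40*x^3 + 80*x^2 + 80*x + 32 = (x + 2)^5

Eigenvalues and multiplicities (the geometric multiplicity of λ is n − rank(A − λI), which equals the number of Jordan blocks for λ):
  λ = -2: algebraic multiplicity = 5, geometric multiplicity = 2

Determining the block sizes for each eigenvalue:
  λ = -2: with am = 5 and gm = 2, the partition is not yet determined (e.g. several partitions of 5 into 2 parts exist). Let N = A − (-2)·I. Computing rank(N^1) = 3, rank(N^2) = 1, rank(N^3) = 0; the number of blocks of size ≥ j is rank(N^{j−1}) − rank(N^j), giving [2, 2, 1]. So we have 1 block(s) of size 3, 1 block(s) of size 2 → block sizes [3, 2]

Assembling the blocks gives a Jordan form
J =
  [-2,  1,  0,  0,  0]
  [ 0, -2,  1,  0,  0]
  [ 0,  0, -2,  0,  0]
  [ 0,  0,  0, -2,  1]
  [ 0,  0,  0,  0, -2]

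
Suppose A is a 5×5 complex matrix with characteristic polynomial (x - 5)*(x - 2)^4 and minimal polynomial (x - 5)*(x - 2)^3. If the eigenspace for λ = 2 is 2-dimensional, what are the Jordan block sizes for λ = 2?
Block sizes for λ = 2: [3, 1]

Step 1 — from the characteristic polynomial, algebraic multiplicity of λ = 2 is 4. From dim ker(A − (2)·I) = 2, there are exactly 2 Jordan blocks for λ = 2.
Step 2 — from the minimal polynomial, the factor (x − 2)^3 tells us the largest block for λ = 2 has size 3.
Step 3 — with total size 4, 2 blocks, and largest block 3, the block sizes (in nonincreasing order) are [3, 1].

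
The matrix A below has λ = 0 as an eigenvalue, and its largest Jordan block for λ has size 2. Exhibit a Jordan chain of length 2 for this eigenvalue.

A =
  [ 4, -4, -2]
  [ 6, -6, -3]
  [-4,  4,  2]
A Jordan chain for λ = 0 of length 2:
v_1 = (4, 6, -4)ᵀ
v_2 = (1, 0, 0)ᵀ

Let N = A − (0)·I. We want v_2 with N^2 v_2 = 0 but N^1 v_2 ≠ 0; then v_{j-1} := N · v_j for j = 2, …, 2.

Pick v_2 = (1, 0, 0)ᵀ.
Then v_1 = N · v_2 = (4, 6, -4)ᵀ.

Sanity check: (A − (0)·I) v_1 = (0, 0, 0)ᵀ = 0. ✓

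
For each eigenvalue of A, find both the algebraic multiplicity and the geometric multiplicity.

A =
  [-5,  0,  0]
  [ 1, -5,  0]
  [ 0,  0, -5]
λ = -5: alg = 3, geom = 2

Step 1 — factor the characteristic polynomial to read off the algebraic multiplicities:
  χ_A(x) = (x + 5)^3

Step 2 — compute geometric multiplicities via the rank-nullity identity g(λ) = n − rank(A − λI):
  rank(A − (-5)·I) = 1, so dim ker(A − (-5)·I) = n − 1 = 2

Summary:
  λ = -5: algebraic multiplicity = 3, geometric multiplicity = 2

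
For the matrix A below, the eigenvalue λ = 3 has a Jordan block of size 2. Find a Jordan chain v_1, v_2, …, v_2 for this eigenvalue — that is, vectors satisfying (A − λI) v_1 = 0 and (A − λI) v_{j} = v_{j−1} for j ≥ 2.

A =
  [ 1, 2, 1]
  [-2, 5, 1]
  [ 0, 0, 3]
A Jordan chain for λ = 3 of length 2:
v_1 = (-2, -2, 0)ᵀ
v_2 = (1, 0, 0)ᵀ

Let N = A − (3)·I. We want v_2 with N^2 v_2 = 0 but N^1 v_2 ≠ 0; then v_{j-1} := N · v_j for j = 2, …, 2.

Pick v_2 = (1, 0, 0)ᵀ.
Then v_1 = N · v_2 = (-2, -2, 0)ᵀ.

Sanity check: (A − (3)·I) v_1 = (0, 0, 0)ᵀ = 0. ✓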